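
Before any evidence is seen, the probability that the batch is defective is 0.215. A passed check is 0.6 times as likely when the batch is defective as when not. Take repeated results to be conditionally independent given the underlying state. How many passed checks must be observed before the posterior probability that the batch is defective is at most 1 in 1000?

Prior odds = 0.215/0.785 = 43/157.
Likelihood ratio per passed check = 0.6.
Target odds: 0.001 ÷ 0.999 = 1/999.
Need (43/157) × 0.6ⁿ ≤ 1/999, i.e. 0.6ⁿ ≤ 157/42957.
0.6¹⁰ = 59049/9765625 is still above 157/42957 but 0.6¹¹ = 177147/48828125 is at or below it, so n = 11.

11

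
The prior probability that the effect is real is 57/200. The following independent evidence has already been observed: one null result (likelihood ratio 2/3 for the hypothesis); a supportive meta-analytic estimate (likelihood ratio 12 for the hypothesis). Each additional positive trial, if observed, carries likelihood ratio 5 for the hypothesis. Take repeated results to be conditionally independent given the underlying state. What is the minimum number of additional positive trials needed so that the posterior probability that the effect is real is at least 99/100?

Prior odds = 0.285/0.715 = 57/143.
Combined Bayes factor of the evidence already in hand = (2/3) × 12 = 8.
Odds after that evidence = (57/143) × 8 = 456/143.
Target odds = 0.99/0.01 = 99.
Need 5ⁿ ≥ 99 ÷ (456/143) = 4719/152.
5² = 25 falls short of 4719/152 but 5³ = 125 reaches it, so n = 3.

3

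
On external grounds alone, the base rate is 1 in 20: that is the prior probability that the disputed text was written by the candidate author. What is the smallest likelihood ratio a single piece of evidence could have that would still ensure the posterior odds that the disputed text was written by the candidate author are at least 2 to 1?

38

Prior odds = 0.05/0.95 = 1/19.
Target odds = 2.
Required Bayes factor = 2 ÷ (1/19) = 38.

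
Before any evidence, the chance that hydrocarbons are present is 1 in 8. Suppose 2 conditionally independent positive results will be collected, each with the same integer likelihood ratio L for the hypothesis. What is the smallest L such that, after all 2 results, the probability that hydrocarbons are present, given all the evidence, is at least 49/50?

Prior odds = 0.125/0.875 = 1/7.
Target odds = 0.98/0.02 = 49.
Need L² ≥ 49 ÷ (1/7) = 343.
18² = 324 < 343 ≤ 361 = 19², so L = 19.

19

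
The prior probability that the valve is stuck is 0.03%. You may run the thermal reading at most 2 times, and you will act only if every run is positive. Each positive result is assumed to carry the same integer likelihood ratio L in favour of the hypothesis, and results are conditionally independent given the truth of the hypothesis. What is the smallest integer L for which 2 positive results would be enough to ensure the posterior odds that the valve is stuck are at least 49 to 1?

405

Prior odds = 0.0003/0.9997 = 3/9997.
Target odds = 49.
Need L² ≥ 49 ÷ (3/9997) = 489853/3.
404² = 163216 < 489853/3 ≤ 164025 = 405², so L = 405.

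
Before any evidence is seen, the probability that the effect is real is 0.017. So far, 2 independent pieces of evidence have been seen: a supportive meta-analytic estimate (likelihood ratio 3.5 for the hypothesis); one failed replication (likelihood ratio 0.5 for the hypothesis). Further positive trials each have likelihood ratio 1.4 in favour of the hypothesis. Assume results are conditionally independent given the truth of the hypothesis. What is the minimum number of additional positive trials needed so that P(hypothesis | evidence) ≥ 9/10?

Prior odds = 0.017/0.983 = 17/983.
Combined Bayes factor of the evidence already in hand = 3.5 × 0.5 = 1.75.
Odds after that evidence = (17/983) × 1.75 = 119/3932.
Target odds = 0.9/0.1 = 9.
Need 1.4ⁿ ≥ 9 ÷ (119/3932) = 35388/119.
1.4¹⁶ ≈217.795 falls short of 35388/119 but 1.4¹⁷ ≈304.913 reaches it, so n = 17.

17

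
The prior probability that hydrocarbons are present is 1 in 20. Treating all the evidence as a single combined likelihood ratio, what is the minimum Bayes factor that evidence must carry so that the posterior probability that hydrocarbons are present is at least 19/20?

361

Prior odds = 0.05/0.95 = 1/19.
Target odds = 0.95/0.05 = 19.
Required Bayes factor = 19 ÷ (1/19) = 361.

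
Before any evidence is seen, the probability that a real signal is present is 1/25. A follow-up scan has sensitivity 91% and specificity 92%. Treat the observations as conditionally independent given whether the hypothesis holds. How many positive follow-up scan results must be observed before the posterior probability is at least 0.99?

4

Prior odds = 0.04/0.96 = 1/24.
False-positive rate = 1 − 0.92 = 0.08; likelihood ratio of a positive = 0.91/0.08 = 11.375.
Target odds: 0.99 ÷ 0.01 = 99.
Need (1/24) × 11.375ⁿ ≥ 99, i.e. 11.375ⁿ ≥ 2376.
11.375³ = 753571/512 falls short of 2376 but 11.375⁴ = 68574961/4096 reaches it, so n = 4.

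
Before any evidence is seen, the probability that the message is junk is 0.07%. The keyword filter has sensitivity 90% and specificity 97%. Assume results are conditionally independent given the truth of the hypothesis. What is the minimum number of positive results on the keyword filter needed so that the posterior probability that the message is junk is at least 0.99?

4

Prior odds = 0.0007/0.9993 = 7/9993.
False-positive rate = 1 − 0.97 = 0.03; likelihood ratio of a positive = 0.9/0.03 = 30.
Target posterior odds = 0.99/0.01 = 99.
Require 30ⁿ ≥ 99 ÷ (7/9993) = 989307/7.
30³ = 27000 falls short of 989307/7 but 30⁴ = 810000 reaches it, so n = 4.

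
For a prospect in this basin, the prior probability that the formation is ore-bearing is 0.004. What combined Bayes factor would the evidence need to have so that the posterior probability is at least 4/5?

Prior odds = 0.004/0.996 = 1/249.
Target odds = 0.8/0.2 = 4.
Required Bayes factor = 4 ÷ (1/249) = 996.

996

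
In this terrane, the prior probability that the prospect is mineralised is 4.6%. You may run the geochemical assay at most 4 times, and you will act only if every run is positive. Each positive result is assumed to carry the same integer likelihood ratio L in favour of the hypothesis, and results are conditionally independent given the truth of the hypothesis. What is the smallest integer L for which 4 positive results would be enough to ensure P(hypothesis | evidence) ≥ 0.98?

Prior odds = 0.046/0.954 = 23/477.
Target odds = 0.98/0.02 = 49.
Need L⁴ ≥ 49 ÷ (23/477) = 23373/23.
5⁴ = 625 < 23373/23 ≤ 1296 = 6⁴, so L = 6.

6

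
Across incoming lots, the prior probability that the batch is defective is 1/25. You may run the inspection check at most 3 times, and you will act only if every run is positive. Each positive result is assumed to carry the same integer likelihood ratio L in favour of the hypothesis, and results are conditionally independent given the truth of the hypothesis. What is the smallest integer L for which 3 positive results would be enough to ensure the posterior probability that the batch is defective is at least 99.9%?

29

Prior odds = 0.04/0.96 = 1/24.
Target odds = 0.999/0.001 = 999.
Need L³ ≥ 999 ÷ (1/24) = 23976.
28³ = 21952 < 23976 ≤ 24389 = 29³, so L = 29.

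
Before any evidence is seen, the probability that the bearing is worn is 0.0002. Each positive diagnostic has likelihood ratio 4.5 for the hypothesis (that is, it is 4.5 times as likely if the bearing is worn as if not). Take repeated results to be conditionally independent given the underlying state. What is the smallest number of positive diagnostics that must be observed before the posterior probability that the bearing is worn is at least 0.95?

8

Prior odds = 0.0002/0.9998 = 1/4999.
Likelihood ratio per positive diagnostic = 4.5.
Target posterior odds = 0.95/0.05 = 19.
Require 4.5ⁿ ≥ 19 ÷ (1/4999) = 94981.
4.5⁷ = 4782969/128 falls short of 94981 but 4.5⁸ = 43046721/256 reaches it, so n = 8.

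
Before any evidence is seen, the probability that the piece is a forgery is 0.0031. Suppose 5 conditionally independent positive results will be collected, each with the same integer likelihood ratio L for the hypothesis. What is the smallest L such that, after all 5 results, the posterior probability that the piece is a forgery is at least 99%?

8

Prior odds = 0.0031/0.9969 = 31/9969.
Target odds = 0.99/0.01 = 99.
Need L⁵ ≥ 99 ÷ (31/9969) = 986931/31.
7⁵ = 16807 < 986931/31 ≤ 32768 = 8⁵, so L = 8.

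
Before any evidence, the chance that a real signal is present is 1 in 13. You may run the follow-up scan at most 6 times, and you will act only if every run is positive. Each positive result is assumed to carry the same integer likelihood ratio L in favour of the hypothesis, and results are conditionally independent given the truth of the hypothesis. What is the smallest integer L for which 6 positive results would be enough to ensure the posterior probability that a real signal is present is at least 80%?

Prior odds = (1/13)/(12/13) = 1/12.
Target odds = 0.8/0.2 = 4.
Need L⁶ ≥ 4 ÷ (1/12) = 48.
1⁶ = 1 < 48 ≤ 64 = 2⁶, so L = 2.

2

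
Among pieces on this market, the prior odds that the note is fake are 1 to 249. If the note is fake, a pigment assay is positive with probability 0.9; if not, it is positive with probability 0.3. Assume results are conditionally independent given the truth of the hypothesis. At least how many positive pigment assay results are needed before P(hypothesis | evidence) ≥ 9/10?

8

Prior odds = 1/249.
Likelihood ratio of a positive = 0.9/0.3 = 3.
Target odds: 0.9 ÷ 0.1 = 9.
Require 3ⁿ ≥ 9 ÷ (1/249) = 2241.
3⁷ = 2187 falls short of 2241 but 3⁸ = 6561 reaches it, so n = 8.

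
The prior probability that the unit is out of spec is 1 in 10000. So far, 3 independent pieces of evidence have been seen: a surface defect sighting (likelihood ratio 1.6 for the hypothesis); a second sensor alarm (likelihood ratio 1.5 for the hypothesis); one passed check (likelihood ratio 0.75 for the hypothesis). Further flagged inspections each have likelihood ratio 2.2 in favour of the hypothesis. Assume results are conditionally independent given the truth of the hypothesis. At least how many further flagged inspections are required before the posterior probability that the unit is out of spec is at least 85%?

Prior odds = 0.0001/0.9999 = 1/9999.
Combined Bayes factor of the evidence already in hand = 1.6 × 1.5 × 0.75 = 1.8.
Odds after that evidence = (1/9999) × 1.8 = 1/5555.
Target odds = 0.85/0.15 = 17/3.
Need 2.2ⁿ ≥ 17/3 ÷ (1/5555) = 94435/3.
2.2¹³ ≈28281 falls short of 94435/3 but 2.2¹⁴ ≈62218.2 reaches it, so n = 14.

14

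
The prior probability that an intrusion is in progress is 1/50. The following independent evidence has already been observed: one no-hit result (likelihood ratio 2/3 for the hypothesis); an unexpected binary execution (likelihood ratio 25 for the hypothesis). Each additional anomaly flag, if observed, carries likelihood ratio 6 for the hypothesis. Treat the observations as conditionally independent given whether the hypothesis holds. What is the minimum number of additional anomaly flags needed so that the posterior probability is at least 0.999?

Prior odds = 0.02/0.98 = 1/49.
Combined Bayes factor of the evidence already in hand = (2/3) × 25 = 50/3.
Odds after that evidence = (1/49) × 50/3 = 50/147.
Target odds = 0.999/0.001 = 999.
Need 6ⁿ ≥ 999 ÷ (50/147) = 2937.06.
6⁴ = 1296 falls short of 2937.06 but 6⁵ = 7776 reaches it, so n = 5.

5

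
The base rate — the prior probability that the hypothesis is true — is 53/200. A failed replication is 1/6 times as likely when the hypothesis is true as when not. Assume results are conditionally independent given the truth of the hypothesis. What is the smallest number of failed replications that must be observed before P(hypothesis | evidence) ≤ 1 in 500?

Prior odds = 0.265/0.735 = 53/147.
Likelihood ratio per failed replication = 1/6.
Target posterior odds = 0.002/0.998 = 1/499.
Need (53/147) × (1/6)ⁿ ≤ 1/499, i.e. (1/6)ⁿ ≤ 147/26447.
(1/6)² = 1/36 is still above 147/26447 but (1/6)³ = 1/216 is at or below it, so n = 3.

3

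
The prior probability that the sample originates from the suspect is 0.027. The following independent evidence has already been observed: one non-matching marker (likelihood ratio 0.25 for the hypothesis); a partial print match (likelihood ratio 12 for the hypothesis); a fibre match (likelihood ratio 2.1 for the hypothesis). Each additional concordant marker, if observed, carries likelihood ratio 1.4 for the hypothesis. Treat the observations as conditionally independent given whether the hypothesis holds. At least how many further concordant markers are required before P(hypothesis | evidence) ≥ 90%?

12

Prior odds = 0.027/0.973 = 27/973.
Combined Bayes factor of the evidence already in hand = 0.25 × 12 × 2.1 = 6.3.
Odds after that evidence = (27/973) × 6.3 = 243/1390.
Target odds = 0.9/0.1 = 9.
Need 1.4ⁿ ≥ 9 ÷ (243/1390) = 1390/27.
1.4¹¹ ≈40.4957 falls short of 1390/27 but 1.4¹² ≈56.6939 reaches it, so n = 12.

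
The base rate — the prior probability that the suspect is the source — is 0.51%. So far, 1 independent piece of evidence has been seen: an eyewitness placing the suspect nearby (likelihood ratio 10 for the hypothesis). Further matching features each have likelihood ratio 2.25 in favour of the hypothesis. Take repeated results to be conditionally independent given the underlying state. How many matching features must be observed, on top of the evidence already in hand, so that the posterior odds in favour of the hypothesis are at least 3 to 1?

6

Prior odds = 0.0051/0.9949 = 51/9949.
Bayes factor of the evidence already in hand = 10.
Odds after that evidence = (51/9949) × 10 = 510/9949.
Target odds = 3.
Need 2.25ⁿ ≥ 3 ÷ (510/9949) = 9949/170.
2.25⁵ = 59049/1024 falls short of 9949/170 but 2.25⁶ = 531441/4096 reaches it, so n = 6.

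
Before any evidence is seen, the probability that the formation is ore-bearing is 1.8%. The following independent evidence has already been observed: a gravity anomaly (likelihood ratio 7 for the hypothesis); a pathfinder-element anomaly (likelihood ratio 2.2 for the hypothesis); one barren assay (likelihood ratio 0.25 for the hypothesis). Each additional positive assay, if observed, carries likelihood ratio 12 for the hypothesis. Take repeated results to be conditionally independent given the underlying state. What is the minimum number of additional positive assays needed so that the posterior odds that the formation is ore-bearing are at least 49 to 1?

Prior odds = 0.018/0.982 = 9/491.
Combined Bayes factor of the evidence already in hand = 7 × 2.2 × 0.25 = 3.85.
Odds after that evidence = (9/491) × 3.85 = 693/9820.
Target odds = 49.
Need 12ⁿ ≥ 49 ÷ (693/9820) = 68740/99.
12² = 144 falls short of 68740/99 but 12³ = 1728 reaches it, so n = 3.

3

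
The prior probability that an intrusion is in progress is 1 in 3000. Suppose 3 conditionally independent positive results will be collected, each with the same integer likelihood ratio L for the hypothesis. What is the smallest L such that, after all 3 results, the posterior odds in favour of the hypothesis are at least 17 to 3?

26

Prior odds = (1/3000)/(2999/3000) = 1/2999.
Target odds = 17/3.
Need L³ ≥ 17/3 ÷ (1/2999) = 50983/3.
25³ = 15625 < 50983/3 ≤ 17576 = 26³, so L = 26.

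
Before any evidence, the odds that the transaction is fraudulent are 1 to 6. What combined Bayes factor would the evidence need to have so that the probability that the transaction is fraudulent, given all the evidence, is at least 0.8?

24

Prior odds = 1/6.
Target odds = 0.8/0.2 = 4.
Required Bayes factor = 4 ÷ (1/6) = 24.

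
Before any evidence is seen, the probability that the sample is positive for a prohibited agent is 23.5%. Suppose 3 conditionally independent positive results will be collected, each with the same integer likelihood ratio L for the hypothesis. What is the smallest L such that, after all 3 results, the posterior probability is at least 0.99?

Prior odds = 0.235/0.765 = 47/153.
Target odds = 0.99/0.01 = 99.
Need L³ ≥ 99 ÷ (47/153) = 15147/47.
6³ = 216 < 15147/47 ≤ 343 = 7³, so L = 7.

7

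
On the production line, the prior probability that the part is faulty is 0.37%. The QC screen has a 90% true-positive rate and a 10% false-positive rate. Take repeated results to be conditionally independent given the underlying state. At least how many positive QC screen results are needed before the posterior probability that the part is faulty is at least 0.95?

Prior odds = 0.0037/0.9963 = 37/9963.
Likelihood ratio of a positive result = 0.9/0.1 = 9.
Target odds: 0.95 ÷ 0.05 = 19.
Need (37/9963) × 9ⁿ ≥ 19, i.e. 9ⁿ ≥ 189297/37.
9³ = 729 falls short of 189297/37 but 9⁴ = 6561 reaches it, so n = 4.

4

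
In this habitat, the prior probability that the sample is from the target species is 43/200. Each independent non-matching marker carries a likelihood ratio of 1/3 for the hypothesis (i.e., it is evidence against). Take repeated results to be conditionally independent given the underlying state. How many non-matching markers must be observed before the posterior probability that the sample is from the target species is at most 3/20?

Prior odds = 0.215/0.785 = 43/157.
Likelihood ratio per non-matching marker = 1/3.
Target odds: 0.15 ÷ 0.85 = 3/17.
Need (43/157) × (1/3)ⁿ ≤ 3/17, i.e. (1/3)ⁿ ≤ 471/731.
(1/3)¹ = 1/3, which is already at or below the required 471/731; so n = 1.

1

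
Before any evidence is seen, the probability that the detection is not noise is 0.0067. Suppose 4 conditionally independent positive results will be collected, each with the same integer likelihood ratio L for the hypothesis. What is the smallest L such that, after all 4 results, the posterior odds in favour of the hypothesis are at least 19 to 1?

Prior odds = 0.0067/0.9933 = 67/9933.
Target odds = 19.
Need L⁴ ≥ 19 ÷ (67/9933) = 188727/67.
7⁴ = 2401 < 188727/67 ≤ 4096 = 8⁴, so L = 8.

8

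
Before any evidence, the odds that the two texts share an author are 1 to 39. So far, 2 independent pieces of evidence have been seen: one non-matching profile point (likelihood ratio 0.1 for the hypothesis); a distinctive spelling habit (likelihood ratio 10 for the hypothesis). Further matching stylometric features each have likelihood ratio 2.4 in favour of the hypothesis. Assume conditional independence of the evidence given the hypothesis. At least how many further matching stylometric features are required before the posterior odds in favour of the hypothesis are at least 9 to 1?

7

Prior odds = 1/39.
Combined Bayes factor of the evidence already in hand = 0.1 × 10 = 1.
Odds after that evidence = (1/39) × 1 = 1/39.
Target odds = 9.
Need 2.4ⁿ ≥ 9 ÷ (1/39) = 351.
2.4⁶ = 2985984/15625 falls short of 351 but 2.4⁷ = 35831808/78125 reaches it, so n = 7.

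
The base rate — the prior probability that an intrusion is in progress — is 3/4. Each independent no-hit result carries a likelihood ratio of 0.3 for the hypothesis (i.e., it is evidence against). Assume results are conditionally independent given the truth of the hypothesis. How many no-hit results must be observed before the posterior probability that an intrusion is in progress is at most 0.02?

Prior odds = 0.75/0.25 = 3.
Likelihood ratio per no-hit result = 0.3.
Target odds: 0.02 ÷ 0.98 = 1/49.
Need 3 × 0.3ⁿ ≤ 1/49, i.e. 0.3ⁿ ≤ 1/147.
0.3⁴ = 0.0081 is still above 1/147 but 0.3⁵ = 243/100000 is at or below it, so n = 5.

5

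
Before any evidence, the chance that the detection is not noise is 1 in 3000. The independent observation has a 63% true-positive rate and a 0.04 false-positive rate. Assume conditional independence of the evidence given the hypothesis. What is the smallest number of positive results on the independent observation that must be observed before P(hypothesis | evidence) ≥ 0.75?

4

Prior odds = (1/3000)/(2999/3000) = 1/2999.
Likelihood ratio of a positive result = 0.63/0.04 = 15.75.
Target posterior odds = 0.75/0.25 = 3.
Need (1/2999) × 15.75ⁿ ≥ 3, i.e. 15.75ⁿ ≥ 8997.
15.75³ = 3906.984375 falls short of 8997 but 15.75⁴ = 15752961/256 reaches it, so n = 4.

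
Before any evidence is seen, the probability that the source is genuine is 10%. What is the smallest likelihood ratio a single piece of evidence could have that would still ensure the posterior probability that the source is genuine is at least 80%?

36

Prior odds = 0.1/0.9 = 1/9.
Target odds = 0.8/0.2 = 4.
Required Bayes factor = 4 ÷ (1/9) = 36.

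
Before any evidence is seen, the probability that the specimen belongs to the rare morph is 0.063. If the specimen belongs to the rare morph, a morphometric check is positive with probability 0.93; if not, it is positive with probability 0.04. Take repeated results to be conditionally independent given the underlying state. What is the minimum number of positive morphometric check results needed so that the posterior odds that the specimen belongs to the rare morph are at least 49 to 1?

3

Prior odds: 0.063 ÷ 0.937 = 63/937.
Likelihood ratio of a positive = 0.93/0.04 = 23.25.
Target odds = 49.
Need (63/937) × 23.25ⁿ ≥ 49, i.e. 23.25ⁿ ≥ 6559/9.
23.25² = 540.5625 falls short of 6559/9 but 23.25³ = 804357/64 reaches it, so n = 3.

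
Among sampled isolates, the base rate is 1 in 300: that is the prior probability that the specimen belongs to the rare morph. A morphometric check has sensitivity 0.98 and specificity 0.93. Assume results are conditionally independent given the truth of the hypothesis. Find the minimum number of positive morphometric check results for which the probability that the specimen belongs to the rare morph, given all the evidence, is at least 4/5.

3

Prior odds = (1/300)/(299/300) = 1/299.
False-positive rate = 1 − 0.93 = 0.07; likelihood ratio of a positive = 0.98/0.07 = 14.
Target odds: 0.8 ÷ 0.2 = 4.
Require 14ⁿ ≥ 4 ÷ (1/299) = 1196.
14² = 196 falls short of 1196 but 14³ = 2744 reaches it, so n = 3.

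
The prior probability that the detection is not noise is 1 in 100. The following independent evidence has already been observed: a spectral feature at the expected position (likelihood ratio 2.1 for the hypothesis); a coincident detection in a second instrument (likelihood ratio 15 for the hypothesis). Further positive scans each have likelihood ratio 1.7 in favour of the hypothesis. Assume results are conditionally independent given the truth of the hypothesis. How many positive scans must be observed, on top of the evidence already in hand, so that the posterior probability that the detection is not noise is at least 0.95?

Prior odds = 0.01/0.99 = 1/99.
Combined Bayes factor of the evidence already in hand = 2.1 × 15 = 31.5.
Odds after that evidence = (1/99) × 31.5 = 7/22.
Target odds = 0.95/0.05 = 19.
Need 1.7ⁿ ≥ 19 ÷ (7/22) = 418/7.
1.7⁷ = 410338673/10000000 falls short of 418/7 but 1.7⁸ ≈69.7576 reaches it, so n = 8.

8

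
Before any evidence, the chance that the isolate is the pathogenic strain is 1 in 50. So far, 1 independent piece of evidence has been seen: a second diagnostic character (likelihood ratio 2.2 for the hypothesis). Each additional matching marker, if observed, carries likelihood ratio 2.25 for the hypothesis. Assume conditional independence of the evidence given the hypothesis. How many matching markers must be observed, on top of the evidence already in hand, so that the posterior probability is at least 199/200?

Prior odds = 0.02/0.98 = 1/49.
Bayes factor of the evidence already in hand = 2.2.
Odds after that evidence = (1/49) × 2.2 = 11/245.
Target odds = 0.995/0.005 = 199.
Need 2.25ⁿ ≥ 199 ÷ (11/245) = 48755/11.
2.25¹⁰ ≈3325.26 falls short of 48755/11 but 2.25¹¹ ≈7481.83 reaches it, so n = 11.

11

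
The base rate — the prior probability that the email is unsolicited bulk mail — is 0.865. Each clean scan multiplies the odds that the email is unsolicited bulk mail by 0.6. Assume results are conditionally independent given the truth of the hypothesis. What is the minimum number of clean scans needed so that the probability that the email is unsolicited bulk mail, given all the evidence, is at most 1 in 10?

Prior odds: 0.865 ÷ 0.135 = 173/27.
Likelihood ratio per clean scan = 0.6.
Target posterior odds = 0.1/0.9 = 1/9.
Require 0.6ⁿ ≤ 1/9 ÷ (173/27) = 3/173.
0.6⁷ = 2187/78125 is still above 3/173 but 0.6⁸ = 6561/390625 is at or below it, so n = 8.

8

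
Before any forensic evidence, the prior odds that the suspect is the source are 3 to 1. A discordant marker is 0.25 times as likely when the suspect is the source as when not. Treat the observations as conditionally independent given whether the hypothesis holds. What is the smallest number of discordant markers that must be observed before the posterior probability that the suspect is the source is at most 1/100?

Prior odds = 3.
Likelihood ratio per discordant marker = 0.25.
Target odds: 0.01 ÷ 0.99 = 1/99.
Require 0.25ⁿ ≤ 1/99 ÷ 3 = 1/297.
0.25⁴ = 0.00390625 is still above 1/297 but 0.25⁵ = 1/1024 is at or below it, so n = 5.

5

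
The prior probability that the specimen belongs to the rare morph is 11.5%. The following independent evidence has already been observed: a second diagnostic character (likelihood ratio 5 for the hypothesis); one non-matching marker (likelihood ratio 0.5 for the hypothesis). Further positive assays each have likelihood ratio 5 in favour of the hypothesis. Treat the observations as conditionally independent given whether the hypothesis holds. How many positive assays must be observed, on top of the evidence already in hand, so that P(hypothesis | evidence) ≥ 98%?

Prior odds = 0.115/0.885 = 23/177.
Combined Bayes factor of the evidence already in hand = 5 × 0.5 = 2.5.
Odds after that evidence = (23/177) × 2.5 = 115/354.
Target odds = 0.98/0.02 = 49.
Need 5ⁿ ≥ 49 ÷ (115/354) = 17346/115.
5³ = 125 falls short of 17346/115 but 5⁴ = 625 reaches it, so n = 4.

4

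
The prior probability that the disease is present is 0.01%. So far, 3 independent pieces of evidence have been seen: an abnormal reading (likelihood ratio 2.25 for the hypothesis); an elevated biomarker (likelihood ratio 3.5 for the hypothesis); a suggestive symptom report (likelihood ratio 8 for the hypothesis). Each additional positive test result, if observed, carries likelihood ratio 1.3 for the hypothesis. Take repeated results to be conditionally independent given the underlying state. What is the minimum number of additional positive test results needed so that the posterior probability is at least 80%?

25

Prior odds = 0.0001/0.9999 = 1/9999.
Combined Bayes factor of the evidence already in hand = 2.25 × 3.5 × 8 = 63.
Odds after that evidence = (1/9999) × 63 = 7/1111.
Target odds = 0.8/0.2 = 4.
Need 1.3ⁿ ≥ 4 ÷ (7/1111) = 4444/7.
1.3²⁴ ≈542.801 falls short of 4444/7 but 1.3²⁵ ≈705.641 reaches it, so n = 25.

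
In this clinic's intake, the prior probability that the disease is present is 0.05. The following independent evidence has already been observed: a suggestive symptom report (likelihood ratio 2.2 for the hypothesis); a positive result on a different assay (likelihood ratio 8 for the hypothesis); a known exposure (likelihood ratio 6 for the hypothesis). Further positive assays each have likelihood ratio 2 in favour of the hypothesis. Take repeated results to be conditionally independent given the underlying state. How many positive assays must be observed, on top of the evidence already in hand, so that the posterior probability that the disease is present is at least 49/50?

Prior odds = 0.05/0.95 = 1/19.
Combined Bayes factor of the evidence already in hand = 2.2 × 8 × 6 = 105.6.
Odds after that evidence = (1/19) × 105.6 = 528/95.
Target odds = 0.98/0.02 = 49.
Need 2ⁿ ≥ 49 ÷ (528/95) = 4655/528.
2³ = 8 falls short of 4655/528 but 2⁴ = 16 reaches it, so n = 4.

4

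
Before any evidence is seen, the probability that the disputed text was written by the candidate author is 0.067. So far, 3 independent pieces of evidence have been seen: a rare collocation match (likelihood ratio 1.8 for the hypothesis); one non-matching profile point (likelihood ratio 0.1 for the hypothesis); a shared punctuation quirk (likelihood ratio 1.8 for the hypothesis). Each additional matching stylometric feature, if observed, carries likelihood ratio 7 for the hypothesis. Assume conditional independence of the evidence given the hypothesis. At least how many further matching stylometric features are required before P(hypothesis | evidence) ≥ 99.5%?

5

Prior odds = 0.067/0.933 = 67/933.
Combined Bayes factor of the evidence already in hand = 1.8 × 0.1 × 1.8 = 0.324.
Odds after that evidence = (67/933) × 0.324 = 1809/77750.
Target odds = 0.995/0.005 = 199.
Need 7ⁿ ≥ 199 ÷ (1809/77750) = 15472250/1809.
7⁴ = 2401 falls short of 15472250/1809 but 7⁵ = 16807 reaches it, so n = 5.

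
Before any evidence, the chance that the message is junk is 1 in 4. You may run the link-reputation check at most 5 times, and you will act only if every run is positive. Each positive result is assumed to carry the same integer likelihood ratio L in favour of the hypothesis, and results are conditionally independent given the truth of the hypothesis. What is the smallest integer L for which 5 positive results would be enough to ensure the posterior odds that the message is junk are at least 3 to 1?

Prior odds = 0.25/0.75 = 1/3.
Target odds = 3.
Need L⁵ ≥ 3 ÷ (1/3) = 9.
1⁵ = 1 < 9 ≤ 32 = 2⁵, so L = 2.

2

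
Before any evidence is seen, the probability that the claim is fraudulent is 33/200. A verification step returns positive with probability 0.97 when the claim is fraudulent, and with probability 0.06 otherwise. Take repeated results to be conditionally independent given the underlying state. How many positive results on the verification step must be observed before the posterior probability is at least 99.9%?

4

Prior odds = 0.165/0.835 = 33/167.
Likelihood ratio of a positive result = 0.97/0.06 = 97/6.
Target odds: 0.999 ÷ 0.001 = 999.
Require (97/6)ⁿ ≥ 999 ÷ (33/167) = 55611/11.
(97/6)³ = 912673/216 falls short of 55611/11 but (97/6)⁴ = 88529281/1296 reaches it, so n = 4.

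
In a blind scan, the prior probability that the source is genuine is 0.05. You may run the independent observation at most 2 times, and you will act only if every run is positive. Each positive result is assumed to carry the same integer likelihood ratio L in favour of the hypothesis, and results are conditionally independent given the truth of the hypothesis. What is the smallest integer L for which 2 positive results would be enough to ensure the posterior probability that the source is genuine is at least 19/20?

Prior odds = 0.05/0.95 = 1/19.
Target odds = 0.95/0.05 = 19.
Need L² ≥ 19 ÷ (1/19) = 361.
18² = 324 < 361 ≤ 361 = 19², so L = 19.

19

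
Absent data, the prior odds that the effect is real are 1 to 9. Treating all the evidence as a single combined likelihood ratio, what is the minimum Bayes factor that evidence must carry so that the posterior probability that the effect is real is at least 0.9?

81

Prior odds = 1/9.
Target odds = 0.9/0.1 = 9.
Required Bayes factor = 9 ÷ (1/9) = 81.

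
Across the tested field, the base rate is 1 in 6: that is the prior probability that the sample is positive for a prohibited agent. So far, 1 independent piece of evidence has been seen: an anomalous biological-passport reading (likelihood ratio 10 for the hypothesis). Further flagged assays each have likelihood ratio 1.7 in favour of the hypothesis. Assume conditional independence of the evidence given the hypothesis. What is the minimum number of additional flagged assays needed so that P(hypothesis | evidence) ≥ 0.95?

5

Prior odds = (1/6)/(5/6) = 0.2.
Bayes factor of the evidence already in hand = 10.
Odds after that evidence = 0.2 × 10 = 2.
Target odds = 0.95/0.05 = 19.
Need 1.7ⁿ ≥ 19 ÷ 2 = 9.5.
1.7⁴ = 8.3521 falls short of 9.5 but 1.7⁵ = 1419857/100000 reaches it, so n = 5.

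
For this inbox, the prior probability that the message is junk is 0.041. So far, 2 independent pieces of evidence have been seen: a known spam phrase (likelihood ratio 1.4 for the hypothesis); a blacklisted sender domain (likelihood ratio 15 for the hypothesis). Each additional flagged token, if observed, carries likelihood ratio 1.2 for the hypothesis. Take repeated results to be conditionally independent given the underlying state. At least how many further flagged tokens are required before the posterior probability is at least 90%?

13

Prior odds = 0.041/0.959 = 41/959.
Combined Bayes factor of the evidence already in hand = 1.4 × 15 = 21.
Odds after that evidence = (41/959) × 21 = 123/137.
Target odds = 0.9/0.1 = 9.
Need 1.2ⁿ ≥ 9 ÷ (123/137) = 411/41.
1.2¹² ≈8.9161 falls short of 411/41 but 1.2¹³ ≈10.6993 reaches it, so n = 13.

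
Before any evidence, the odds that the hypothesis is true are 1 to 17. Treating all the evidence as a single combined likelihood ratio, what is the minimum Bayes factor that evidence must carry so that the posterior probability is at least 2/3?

Prior odds = 1/17.
Target odds = (2/3)/(1/3) = 2.
Required Bayes factor = 2 ÷ (1/17) = 34.

34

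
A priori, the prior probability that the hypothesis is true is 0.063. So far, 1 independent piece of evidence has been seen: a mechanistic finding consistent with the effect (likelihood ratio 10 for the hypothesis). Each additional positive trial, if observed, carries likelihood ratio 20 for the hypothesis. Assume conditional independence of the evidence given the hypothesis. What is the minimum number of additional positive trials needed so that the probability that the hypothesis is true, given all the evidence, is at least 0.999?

Prior odds = 0.063/0.937 = 63/937.
Bayes factor of the evidence already in hand = 10.
Odds after that evidence = (63/937) × 10 = 630/937.
Target odds = 0.999/0.001 = 999.
Need 20ⁿ ≥ 999 ÷ (630/937) = 104007/70.
20² = 400 falls short of 104007/70 but 20³ = 8000 reaches it, so n = 3.

3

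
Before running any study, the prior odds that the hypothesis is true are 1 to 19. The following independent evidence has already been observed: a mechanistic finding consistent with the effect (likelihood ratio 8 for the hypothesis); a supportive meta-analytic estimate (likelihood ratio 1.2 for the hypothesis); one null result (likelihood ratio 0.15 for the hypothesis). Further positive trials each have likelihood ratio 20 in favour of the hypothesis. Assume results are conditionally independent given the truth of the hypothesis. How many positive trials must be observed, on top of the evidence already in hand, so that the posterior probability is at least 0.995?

Prior odds = 1/19.
Combined Bayes factor of the evidence already in hand = 8 × 1.2 × 0.15 = 1.44.
Odds after that evidence = (1/19) × 1.44 = 36/475.
Target odds = 0.995/0.005 = 199.
Need 20ⁿ ≥ 199 ÷ (36/475) = 94525/36.
20² = 400 falls short of 94525/36 but 20³ = 8000 reaches it, so n = 3.

3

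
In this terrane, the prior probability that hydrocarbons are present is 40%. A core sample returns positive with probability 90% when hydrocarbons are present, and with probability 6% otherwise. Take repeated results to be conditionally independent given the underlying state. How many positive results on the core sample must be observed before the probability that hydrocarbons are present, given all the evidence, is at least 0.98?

Prior odds: 0.4 ÷ 0.6 = 2/3.
Likelihood ratio of a positive result = 0.9/0.06 = 15.
Target odds: 0.98 ÷ 0.02 = 49.
Need (2/3) × 15ⁿ ≥ 49, i.e. 15ⁿ ≥ 73.5.
15¹ = 15 falls short of 73.5 but 15² = 225 reaches it, so n = 2.

2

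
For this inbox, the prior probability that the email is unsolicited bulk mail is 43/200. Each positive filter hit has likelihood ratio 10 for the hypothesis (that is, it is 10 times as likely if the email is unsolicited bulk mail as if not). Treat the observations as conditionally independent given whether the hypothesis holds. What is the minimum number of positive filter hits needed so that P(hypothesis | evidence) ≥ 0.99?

3

Prior odds: 0.215 ÷ 0.785 = 43/157.
Likelihood ratio per positive filter hit = 10.
Target posterior odds = 0.99/0.01 = 99.
Require 10ⁿ ≥ 99 ÷ (43/157) = 15543/43.
10² = 100 falls short of 15543/43 but 10³ = 1000 reaches it, so n = 3.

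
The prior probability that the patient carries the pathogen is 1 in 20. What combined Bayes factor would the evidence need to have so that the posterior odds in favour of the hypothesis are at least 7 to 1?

133

Prior odds = 0.05/0.95 = 1/19.
Target odds = 7.
Required Bayes factor = 7 ÷ (1/19) = 133.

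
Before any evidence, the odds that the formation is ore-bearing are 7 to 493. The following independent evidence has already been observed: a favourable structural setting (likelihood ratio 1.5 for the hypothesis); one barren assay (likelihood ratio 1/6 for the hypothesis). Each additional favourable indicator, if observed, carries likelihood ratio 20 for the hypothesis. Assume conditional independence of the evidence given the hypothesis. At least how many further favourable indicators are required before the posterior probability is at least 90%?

3

Prior odds = 7/493.
Combined Bayes factor of the evidence already in hand = 1.5 × (1/6) = 0.25.
Odds after that evidence = (7/493) × 0.25 = 7/1972.
Target odds = 0.9/0.1 = 9.
Need 20ⁿ ≥ 9 ÷ (7/1972) = 17748/7.
20² = 400 falls short of 17748/7 but 20³ = 8000 reaches it, so n = 3.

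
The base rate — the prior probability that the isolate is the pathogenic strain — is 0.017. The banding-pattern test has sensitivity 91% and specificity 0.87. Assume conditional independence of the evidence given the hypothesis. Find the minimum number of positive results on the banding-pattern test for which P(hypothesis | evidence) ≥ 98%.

5

Prior odds = 0.017/0.983 = 17/983.
False-positive rate = 1 − 0.87 = 0.13; likelihood ratio of a positive = 0.91/0.13 = 7.
Target posterior odds = 0.98/0.02 = 49.
Require 7ⁿ ≥ 49 ÷ (17/983) = 48167/17.
7⁴ = 2401 falls short of 48167/17 but 7⁵ = 16807 reaches it, so n = 5.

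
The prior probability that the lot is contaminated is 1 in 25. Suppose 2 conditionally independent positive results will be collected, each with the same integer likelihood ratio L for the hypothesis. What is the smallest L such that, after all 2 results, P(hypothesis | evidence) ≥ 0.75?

Prior odds = 0.04/0.96 = 1/24.
Target odds = 0.75/0.25 = 3.
Need L² ≥ 3 ÷ (1/24) = 72.
8² = 64 < 72 ≤ 81 = 9², so L = 9.

9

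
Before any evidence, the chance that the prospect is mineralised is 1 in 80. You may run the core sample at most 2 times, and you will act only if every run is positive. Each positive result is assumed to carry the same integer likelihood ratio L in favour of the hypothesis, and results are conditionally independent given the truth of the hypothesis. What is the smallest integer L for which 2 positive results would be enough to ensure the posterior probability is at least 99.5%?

Prior odds = 0.0125/0.9875 = 1/79.
Target odds = 0.995/0.005 = 199.
Need L² ≥ 199 ÷ (1/79) = 15721.
125² = 15625 < 15721 ≤ 15876 = 126², so L = 126.

126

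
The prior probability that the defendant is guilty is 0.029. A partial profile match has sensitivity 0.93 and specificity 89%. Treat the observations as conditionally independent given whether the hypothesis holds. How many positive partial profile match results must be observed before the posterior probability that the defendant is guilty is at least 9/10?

3

Prior odds = 0.029/0.971 = 29/971.
False-positive rate = 1 − 0.89 = 0.11; likelihood ratio of a positive = 0.93/0.11 = 93/11.
Target posterior odds = 0.9/0.1 = 9.
Need (29/971) × (93/11)ⁿ ≥ 9, i.e. (93/11)ⁿ ≥ 8739/29.
(93/11)² = 8649/121 falls short of 8739/29 but (93/11)³ = 804357/1331 reaches it, so n = 3.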